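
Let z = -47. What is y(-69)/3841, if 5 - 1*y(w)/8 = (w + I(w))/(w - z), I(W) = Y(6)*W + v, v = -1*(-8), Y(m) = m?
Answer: -1460/42251 ≈ -0.034555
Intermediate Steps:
v = 8
I(W) = 8 + 6*W (I(W) = 6*W + 8 = 8 + 6*W)
y(w) = 40 - 8*(8 + 7*w)/(47 + w) (y(w) = 40 - 8*(w + (8 + 6*w))/(w - 1*(-47)) = 40 - 8*(8 + 7*w)/(w + 47) = 40 - 8*(8 + 7*w)/(47 + w))
y(-69)/3841 = (8*(227 - 2*(-69))/(47 - 69))/3841 = (8*(227 + 138)/(-22))*(1/3841) = (8*(-1/22)*365)*(1/3841) = -1460/11*1/3841 = -1460/42251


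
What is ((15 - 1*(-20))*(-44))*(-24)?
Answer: 36960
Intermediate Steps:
((15 - 1*(-20))*(-44))*(-24) = ((15 + 20)*(-44))*(-24) = (35*(-44))*(-24) = -1540*(-24) = 36960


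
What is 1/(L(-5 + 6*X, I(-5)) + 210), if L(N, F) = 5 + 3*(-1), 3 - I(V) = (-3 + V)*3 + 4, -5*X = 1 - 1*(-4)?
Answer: 1/212 ≈ 0.0047170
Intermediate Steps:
X = -1 (X = -(1 - 1*(-4))/5 = -(1 + 4)/5 = -⅕*5 = -1)
I(V) = 8 - 3*V (I(V) = 3 - ((-3 + V)*3 + 4) = 3 - ((-9 + 3*V) + 4) = 3 - (-5 + 3*V) = 3 + (5 - 3*V) = 8 - 3*V)
L(N, F) = 2 (L(N, F) = 5 - 3 = 2)
1/(L(-5 + 6*X, I(-5)) + 210) = 1/(2 + 210) = 1/212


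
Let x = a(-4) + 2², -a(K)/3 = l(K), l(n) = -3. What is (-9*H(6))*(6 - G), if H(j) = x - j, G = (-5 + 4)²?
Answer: -315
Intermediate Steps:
a(K) = 9 (a(K) = -3*(-3) = 9)
G = 1 (G = (-1)² = 1)
x = 13 (x = 9 + 2² = 9 + 4 = 13)
H(j) = 13 - j
(-9*H(6))*(6 - G) = (-9*(13 - 1*6))*(6 - 1*1) = (-9*(13 - 6))*(6 - 1) = -9*7*5 = -63*5 = -315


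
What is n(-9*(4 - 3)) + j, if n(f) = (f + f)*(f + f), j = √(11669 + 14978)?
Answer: 324 + √26647 ≈ 487.24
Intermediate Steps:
j = √26647 ≈ 163.24
n(f) = 4*f² (n(f) = (2*f)*(2*f) = 4*f²)
n(-9*(4 - 3)) + j = 4*(-9*(4 - 3))² + √26647 = 4*(-9*1)² + √26647 = 4*(-9)² + √26647 = 4*81 + √26647 = 324 + √26647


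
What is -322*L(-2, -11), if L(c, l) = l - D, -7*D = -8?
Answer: 3910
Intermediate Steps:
D = 8/7 (D = -⅐*(-8) = 8/7 ≈ 1.1429)
L(c, l) = -8/7 + l (L(c, l) = l - 1*8/7 = l - 8/7 = -8/7 + l)
-322*L(-2, -11) = -322*(-8/7 - 11) = -322*(-85/7) = 3910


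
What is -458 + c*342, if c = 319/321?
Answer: -12640/107 ≈ -118.13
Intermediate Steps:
c = 319/321 (c = 319*(1/321) = 319/321 ≈ 0.99377)
-458 + c*342 = -458 + (319/321)*342 = -458 + 36366/107 = -12640/107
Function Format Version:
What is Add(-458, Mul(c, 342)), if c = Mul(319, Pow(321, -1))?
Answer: Rational(-12640, 107) ≈ -118.13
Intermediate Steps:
c = Rational(319, 321) (c = Mul(319, Rational(1, 321)) = Rational(319, 321) ≈ 0.99377)
Add(-458, Mul(c, 342)) = Add(-458, Mul(Rational(319, 321), 342)) = Add(-458, Rational(36366, 107)) = Rational(-12640, 107)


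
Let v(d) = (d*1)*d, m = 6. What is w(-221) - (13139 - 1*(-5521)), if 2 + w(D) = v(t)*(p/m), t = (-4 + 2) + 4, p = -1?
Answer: -55988/3 ≈ -18663.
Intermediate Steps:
t = 2 (t = -2 + 4 = 2)
v(d) = d² (v(d) = d*d = d²)
w(D) = -8/3 (w(D) = -2 + 2²*(-1/6) = -2 + 4*(-1*⅙) = -2 + 4*(-⅙) = -2 - ⅔ = -8/3)
w(-221) - (13139 - 1*(-5521)) = -8/3 - (13139 - 1*(-5521)) = -8/3 - (13139 + 5521) = -8/3 - 1*18660 = -8/3 - 18660 = -55988/3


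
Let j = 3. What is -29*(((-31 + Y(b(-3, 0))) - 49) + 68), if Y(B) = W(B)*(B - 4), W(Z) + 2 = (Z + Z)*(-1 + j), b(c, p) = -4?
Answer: -3828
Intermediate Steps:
W(Z) = -2 + 4*Z (W(Z) = -2 + (Z + Z)*(-1 + 3) = -2 + (2*Z)*2 = -2 + 4*Z)
Y(B) = (-4 + B)*(-2 + 4*B) (Y(B) = (-2 + 4*B)*(B - 4) = (-2 + 4*B)*(-4 + B) = (-4 + B)*(-2 + 4*B))
-29*(((-31 + Y(b(-3, 0))) - 49) + 68) = -29*(((-31 + (8 - 18*(-4) + 4*(-4)²)) - 49) + 68) = -29*(((-31 + (8 + 72 + 4*16)) - 49) + 68) = -29*(((-31 + (8 + 72 + 64)) - 49) + 68) = -29*(((-31 + 144) - 49) + 68) = -29*((113 - 49) + 68) = -29*(64 + 68) = -29*132 = -3828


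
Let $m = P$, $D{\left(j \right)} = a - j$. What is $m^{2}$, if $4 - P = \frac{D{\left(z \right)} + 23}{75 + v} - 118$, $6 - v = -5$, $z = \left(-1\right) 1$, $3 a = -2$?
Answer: $\frac{246584209}{16641} \approx 14818.0$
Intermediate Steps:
$a = - \frac{2}{3}$ ($a = \frac{1}{3} \left(-2\right) = - \frac{2}{3} \approx -0.66667$)
$z = -1$
$D{\left(j \right)} = - \frac{2}{3} - j$
$v = 11$ ($v = 6 - -5 = 6 + 5 = 11$)
$P = \frac{15703}{129}$ ($P = 4 - \left(\frac{\left(- \frac{2}{3} - -1\right) + 23}{75 + 11} - 118\right) = 4 - \left(\frac{\left(- \frac{2}{3} + 1\right) + 23}{86} - 118\right) = 4 - \left(\left(\frac{1}{3} + 23\right) \frac{1}{86} - 118\right) = 4 - \left(\frac{70}{3} \cdot \frac{1}{86} - 118\right) = 4 - \left(\frac{35}{129} - 118\right) = 4 - - \frac{15187}{129} = 4 + \frac{15187}{129} = \frac{15703}{129} \approx 121.73$)
$m = \frac{15703}{129} \approx 121.73$
$m^{2} = \left(\frac{15703}{129}\right)^{2} = \frac{246584209}{16641}$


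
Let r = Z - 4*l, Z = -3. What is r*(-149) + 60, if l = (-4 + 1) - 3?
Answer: -3069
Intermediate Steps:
l = -6 (l = -3 - 3 = -6)
r = 21 (r = -3 - 4*(-6) = -3 + 24 = 21)
r*(-149) + 60 = 21*(-149) + 60 = -3129 + 60 = -3069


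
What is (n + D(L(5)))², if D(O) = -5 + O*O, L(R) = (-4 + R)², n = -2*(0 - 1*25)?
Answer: 2116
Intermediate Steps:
n = 50 (n = -2*(0 - 25) = -2*(-25) = 50)
D(O) = -5 + O²
(n + D(L(5)))² = (50 + (-5 + ((-4 + 5)²)²))² = (50 + (-5 + (1²)²))² = (50 + (-5 + 1²))² = (50 + (-5 + 1))² = (50 - 4)² = 46² = 2116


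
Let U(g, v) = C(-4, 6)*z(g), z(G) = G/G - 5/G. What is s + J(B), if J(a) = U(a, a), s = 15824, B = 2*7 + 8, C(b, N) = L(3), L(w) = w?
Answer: 348179/22 ≈ 15826.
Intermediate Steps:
C(b, N) = 3
B = 22 (B = 14 + 8 = 22)
z(G) = 1 - 5/G
U(g, v) = 3*(-5 + g)/g (U(g, v) = 3*((-5 + g)/g) = 3*(-5 + g)/g)
J(a) = 3 - 15/a
s + J(B) = 15824 + (3 - 15/22) = 15824 + 51/22 = 348179/22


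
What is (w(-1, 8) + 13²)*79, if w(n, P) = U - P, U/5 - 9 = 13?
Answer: 21409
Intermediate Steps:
U = 110 (U = 45 + 5*13 = 45 + 65 = 110)
w(n, P) = 110 - P
(w(-1, 8) + 13²)*79 = ((110 - 1*8) + 13²)*79 = ((110 - 8) + 169)*79 = (102 + 169)*79 = 271*79 = 21409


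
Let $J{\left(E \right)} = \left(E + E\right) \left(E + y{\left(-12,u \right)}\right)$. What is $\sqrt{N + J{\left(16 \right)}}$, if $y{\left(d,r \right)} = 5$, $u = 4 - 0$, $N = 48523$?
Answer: $\sqrt{49195} \approx 221.8$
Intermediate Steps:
$u = 4$ ($u = 4 + 0 = 4$)
$J{\left(E \right)} = 2 E \left(5 + E\right)$ ($J{\left(E \right)} = \left(E + E\right) \left(E + 5\right) = 2 E \left(5 + E\right)$)
$\sqrt{N + J{\left(16 \right)}} = \sqrt{48523 + 2 \cdot 16 \left(5 + 16\right)} = \sqrt{48523 + 2 \cdot 16 \cdot 21} = \sqrt{48523 + 672} = \sqrt{49195}$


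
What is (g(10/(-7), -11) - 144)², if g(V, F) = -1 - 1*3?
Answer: 21904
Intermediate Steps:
g(V, F) = -4 (g(V, F) = -1 - 3 = -4)
(g(10/(-7), -11) - 144)² = (-4 - 144)² = (-148)² = 21904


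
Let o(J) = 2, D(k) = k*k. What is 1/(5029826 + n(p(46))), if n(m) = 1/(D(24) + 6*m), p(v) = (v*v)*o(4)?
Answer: 25968/130614521569 ≈ 1.9881e-7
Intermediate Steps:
D(k) = k**2
p(v) = 2*v**2 (p(v) = (v*v)*2 = v**2*2 = 2*v**2)
n(m) = 1/(576 + 6*m) (n(m) = 1/(24**2 + 6*m) = 1/(576 + 6*m))
1/(5029826 + n(p(46))) = 1/(5029826 + 1/(6*(96 + 2*46**2))) = 1/(5029826 + 1/(6*(96 + 2*2116))) = 1/(5029826 + 1/(6*(96 + 4232))) = 1/(5029826 + (1/6)/4328) = 1/(5029826 + (1/6)*(1/4328)) = 1/(5029826 + 1/25968) = 1/(130614521569/25968) = 25968/130614521569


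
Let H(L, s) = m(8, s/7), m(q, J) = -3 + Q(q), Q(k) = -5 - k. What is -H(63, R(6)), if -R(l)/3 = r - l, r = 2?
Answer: 16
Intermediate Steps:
m(q, J) = -8 - q (m(q, J) = -3 + (-5 - q) = -8 - q)
R(l) = -6 + 3*l (R(l) = -3*(2 - l) = -6 + 3*l)
H(L, s) = -16 (H(L, s) = -8 - 1*8 = -8 - 8 = -16)
-H(63, R(6)) = -1*(-16) = 16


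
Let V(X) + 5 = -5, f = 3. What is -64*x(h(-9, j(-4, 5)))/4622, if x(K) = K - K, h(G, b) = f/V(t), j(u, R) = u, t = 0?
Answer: 0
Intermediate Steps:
V(X) = -10 (V(X) = -5 - 5 = -10)
h(G, b) = -3/10 (h(G, b) = 3/(-10) = 3*(-⅒) = -3/10)
x(K) = 0
-64*x(h(-9, j(-4, 5)))/4622 = -0/4622 = -64*0 = 0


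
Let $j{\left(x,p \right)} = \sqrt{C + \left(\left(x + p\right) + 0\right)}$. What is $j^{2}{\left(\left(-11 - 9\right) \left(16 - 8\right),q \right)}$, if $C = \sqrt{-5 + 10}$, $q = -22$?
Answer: $-182 + \sqrt{5} \approx -179.76$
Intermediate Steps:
$C = \sqrt{5} \approx 2.2361$
$j{\left(x,p \right)} = \sqrt{p + x + \sqrt{5}}$ ($j{\left(x,p \right)} = \sqrt{\sqrt{5} + \left(\left(x + p\right) + 0\right)} = \sqrt{\sqrt{5} + \left(\left(p + x\right) + 0\right)} = \sqrt{\sqrt{5} + \left(p + x\right)} = \sqrt{p + x + \sqrt{5}}$)
$j^{2}{\left(\left(-11 - 9\right) \left(16 - 8\right),q \right)} = \left(\sqrt{-22 + \left(-11 - 9\right) \left(16 - 8\right) + \sqrt{5}}\right)^{2} = \left(\sqrt{-22 + \left(-11 - 9\right) 8 + \sqrt{5}}\right)^{2} = \left(\sqrt{-22 - 160 + \sqrt{5}}\right)^{2} = \left(\sqrt{-182 + \sqrt{5}}\right)^{2} = -182 + \sqrt{5}$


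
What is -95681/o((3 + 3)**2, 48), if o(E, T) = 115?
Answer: -95681/115 ≈ -832.01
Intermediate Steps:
-95681/o((3 + 3)**2, 48) = -95681/115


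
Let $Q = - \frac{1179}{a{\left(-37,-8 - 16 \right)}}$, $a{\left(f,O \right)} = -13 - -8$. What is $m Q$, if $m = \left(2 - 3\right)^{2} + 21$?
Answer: $\frac{25938}{5} \approx 5187.6$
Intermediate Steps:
$a{\left(f,O \right)} = -5$ ($a{\left(f,O \right)} = -13 + 8 = -5$)
$m = 22$ ($m = \left(-1\right)^{2} + 21 = 1 + 21 = 22$)
$Q = \frac{1179}{5}$ ($Q = - \frac{1179}{-5} = \left(-1179\right) \left(- \frac{1}{5}\right) = \frac{1179}{5} \approx 235.8$)
$m Q = 22 \cdot \frac{1179}{5} = \frac{25938}{5}$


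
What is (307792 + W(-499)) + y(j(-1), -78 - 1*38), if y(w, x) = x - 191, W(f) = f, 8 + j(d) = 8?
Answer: 306986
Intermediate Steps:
j(d) = 0 (j(d) = -8 + 8 = 0)
y(w, x) = -191 + x
(307792 + W(-499)) + y(j(-1), -78 - 1*38) = (307792 - 499) + (-191 + (-78 - 1*38)) = 307293 + (-191 + (-78 - 38)) = 307293 + (-191 - 116) = 307293 - 307 = 306986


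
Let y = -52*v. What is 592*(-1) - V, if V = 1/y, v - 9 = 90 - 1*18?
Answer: -2493503/4212 ≈ -592.00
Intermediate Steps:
v = 81 (v = 9 + (90 - 1*18) = 9 + (90 - 18) = 9 + 72 = 81)
y = -4212 (y = -52*81 = -4212)
V = -1/4212 (V = 1/(-4212) = -1/4212 ≈ -0.00023742)
592*(-1) - V = 592*(-1) - 1*(-1/4212) = -592 + 1/4212 = -2493503/4212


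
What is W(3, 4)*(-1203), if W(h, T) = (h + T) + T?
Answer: -13233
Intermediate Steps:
W(h, T) = h + 2*T (W(h, T) = (T + h) + T = h + 2*T)
W(3, 4)*(-1203) = (3 + 2*4)*(-1203) = (3 + 8)*(-1203) = 11*(-1203) = -13233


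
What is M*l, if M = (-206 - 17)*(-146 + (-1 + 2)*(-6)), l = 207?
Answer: 7016472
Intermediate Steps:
M = 33896 (M = -223*(-146 + 1*(-6)) = -223*(-146 - 6) = -223*(-152) = 33896)
M*l = 33896*207 = 7016472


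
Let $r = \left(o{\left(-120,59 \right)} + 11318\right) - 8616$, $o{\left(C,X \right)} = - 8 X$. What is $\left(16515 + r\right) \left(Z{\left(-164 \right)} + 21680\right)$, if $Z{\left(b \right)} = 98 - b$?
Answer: $411302790$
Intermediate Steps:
$r = 2230$ ($r = \left(\left(-8\right) 59 + 11318\right) - 8616 = \left(-472 + 11318\right) - 8616 = 10846 - 8616 = 2230$)
$\left(16515 + r\right) \left(Z{\left(-164 \right)} + 21680\right) = \left(16515 + 2230\right) \left(\left(98 - -164\right) + 21680\right) = 18745 \left(\left(98 + 164\right) + 21680\right) = 18745 \left(262 + 21680\right) = 18745 \cdot 21942 = 411302790$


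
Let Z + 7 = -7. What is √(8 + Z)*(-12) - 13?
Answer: -13 - 12*I*√6 ≈ -13.0 - 29.394*I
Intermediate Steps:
Z = -14 (Z = -7 - 7 = -14)
√(8 + Z)*(-12) - 13 = √(8 - 14)*(-12) - 13 = √(-6)*(-12) - 13 = (I*√6)*(-12) - 13 = -12*I*√6 - 13 = -13 - 12*I*√6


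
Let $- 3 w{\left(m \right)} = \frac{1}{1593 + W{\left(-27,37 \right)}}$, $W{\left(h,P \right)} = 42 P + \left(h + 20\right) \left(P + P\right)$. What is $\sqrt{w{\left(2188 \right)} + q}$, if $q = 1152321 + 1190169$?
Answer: $\frac{\sqrt{145714049326923}}{7887} \approx 1530.5$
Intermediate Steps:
$q = 2342490$
$W{\left(h,P \right)} = 42 P + 2 P \left(20 + h\right)$ ($W{\left(h,P \right)} = 42 P + \left(20 + h\right) 2 P = 42 P + 2 P \left(20 + h\right)$)
$w{\left(m \right)} = - \frac{1}{7887}$ ($w{\left(m \right)} = - \frac{1}{3 \left(1593 + 2 \cdot 37 \left(41 - 27\right)\right)} = - \frac{1}{3 \left(1593 + 2 \cdot 37 \cdot 14\right)} = - \frac{1}{3 \left(1593 + 1036\right)} = - \frac{1}{3 \cdot 2629} = \left(- \frac{1}{3}\right) \frac{1}{2629} = - \frac{1}{7887}$)
$\sqrt{w{\left(2188 \right)} + q} = \sqrt{- \frac{1}{7887} + 2342490} = \sqrt{\frac{18475218629}{7887}} = \frac{\sqrt{145714049326923}}{7887}$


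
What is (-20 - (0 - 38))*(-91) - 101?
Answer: -1739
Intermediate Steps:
(-20 - (0 - 38))*(-91) - 101 = (-20 - 1*(-38))*(-91) - 101 = (-20 + 38)*(-91) - 101 = 18*(-91) - 101 = -1638 - 101 = -1739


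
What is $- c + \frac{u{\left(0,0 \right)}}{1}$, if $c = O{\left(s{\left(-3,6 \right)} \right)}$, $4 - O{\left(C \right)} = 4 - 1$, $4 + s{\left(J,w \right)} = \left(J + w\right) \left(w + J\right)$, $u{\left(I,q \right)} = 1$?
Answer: $0$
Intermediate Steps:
$s{\left(J,w \right)} = -4 + \left(J + w\right)^{2}$ ($s{\left(J,w \right)} = -4 + \left(J + w\right) \left(w + J\right) = -4 + \left(J + w\right) \left(J + w\right) = -4 + \left(J + w\right)^{2}$)
$O{\left(C \right)} = 1$ ($O{\left(C \right)} = 4 - \left(4 - 1\right) = 4 - 3 = 1$)
$c = 1$
$- c + \frac{u{\left(0,0 \right)}}{1} = \left(-1\right) 1 + 1 \cdot 1^{-1} = -1 + 1 \cdot 1 = -1 + 1 = 0$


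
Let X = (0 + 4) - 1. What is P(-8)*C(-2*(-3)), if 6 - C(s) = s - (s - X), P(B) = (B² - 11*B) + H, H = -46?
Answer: 318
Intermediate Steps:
X = 3 (X = 4 - 1 = 3)
P(B) = -46 + B² - 11*B (P(B) = (B² - 11*B) - 46 = -46 + B² - 11*B)
C(s) = 3 (C(s) = 6 - (s - (s - 1*3)) = 6 - (s - (s - 3)) = 6 - (s - (-3 + s)) = 6 - (s + (3 - s)) = 6 - 1*3 = 6 - 3 = 3)
P(-8)*C(-2*(-3)) = (-46 + (-8)² - 11*(-8))*3 = (-46 + 64 + 88)*3 = 106*3 = 318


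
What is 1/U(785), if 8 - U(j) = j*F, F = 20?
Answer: -1/15692 ≈ -6.3727e-5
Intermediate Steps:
U(j) = 8 - 20*j (U(j) = 8 - j*20 = 8 - 20*j)
1/U(785) = 1/(8 - 20*785) = 1/(8 - 15700) = 1/(-15692) = -1/15692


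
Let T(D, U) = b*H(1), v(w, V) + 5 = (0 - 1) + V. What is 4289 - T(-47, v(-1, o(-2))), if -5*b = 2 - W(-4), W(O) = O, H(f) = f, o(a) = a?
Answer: 21451/5 ≈ 4290.2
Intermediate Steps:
v(w, V) = -6 + V (v(w, V) = -5 + ((0 - 1) + V) = -5 + (-1 + V) = -6 + V)
b = -6/5 (b = -(2 - 1*(-4))/5 = -(2 + 4)/5 = -⅕*6 = -6/5 ≈ -1.2000)
T(D, U) = -6/5 (T(D, U) = -6/5*1 = -6/5)
4289 - T(-47, v(-1, o(-2))) = 4289 - 1*(-6/5) = 4289 + 6/5 = 21451/5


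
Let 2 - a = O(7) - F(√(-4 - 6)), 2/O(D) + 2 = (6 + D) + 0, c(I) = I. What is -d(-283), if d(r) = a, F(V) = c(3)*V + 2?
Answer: -42/11 - 3*I*√10 ≈ -3.8182 - 9.4868*I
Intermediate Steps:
O(D) = 2/(4 + D) (O(D) = 2/(-2 + ((6 + D) + 0)) = 2/(-2 + (6 + D)) = 2/(4 + D))
F(V) = 2 + 3*V (F(V) = 3*V + 2 = 2 + 3*V)
a = 42/11 + 3*I*√10 (a = 2 - (2/(4 + 7) - (2 + 3*√(-4 - 6))) = 2 - (2/11 - (2 + 3*√(-10))) = 2 - (2*(1/11) - (2 + 3*(I*√10))) = 2 - (2/11 - (2 + 3*I*√10)) = 2 - (2/11 + (-2 - 3*I*√10)) = 2 - (-20/11 - 3*I*√10) = 2 + (20/11 + 3*I*√10) = 42/11 + 3*I*√10 ≈ 3.8182 + 9.4868*I)
d(r) = 42/11 + 3*I*√10
-d(-283) = -(42/11 + 3*I*√10) = -42/11 - 3*I*√10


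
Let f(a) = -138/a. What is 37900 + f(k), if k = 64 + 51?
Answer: 189494/5 ≈ 37899.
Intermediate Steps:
k = 115
37900 + f(k) = 37900 - 138/115 = 37900 - 138*1/115 = 37900 - 6/5 = 189494/5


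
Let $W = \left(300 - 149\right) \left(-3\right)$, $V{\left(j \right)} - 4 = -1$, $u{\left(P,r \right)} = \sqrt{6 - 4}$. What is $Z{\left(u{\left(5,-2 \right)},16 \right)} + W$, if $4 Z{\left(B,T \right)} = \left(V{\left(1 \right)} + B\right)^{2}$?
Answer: $- \frac{1801}{4} + \frac{3 \sqrt{2}}{2} \approx -448.13$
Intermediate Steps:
$u{\left(P,r \right)} = \sqrt{2}$
$V{\left(j \right)} = 3$ ($V{\left(j \right)} = 4 - 1 = 3$)
$W = -453$ ($W = \left(300 - 149\right) \left(-3\right) = 151 \left(-3\right) = -453$)
$Z{\left(B,T \right)} = \frac{\left(3 + B\right)^{2}}{4}$
$Z{\left(u{\left(5,-2 \right)},16 \right)} + W = \frac{\left(3 + \sqrt{2}\right)^{2}}{4} - 453 = -453 + \frac{\left(3 + \sqrt{2}\right)^{2}}{4}$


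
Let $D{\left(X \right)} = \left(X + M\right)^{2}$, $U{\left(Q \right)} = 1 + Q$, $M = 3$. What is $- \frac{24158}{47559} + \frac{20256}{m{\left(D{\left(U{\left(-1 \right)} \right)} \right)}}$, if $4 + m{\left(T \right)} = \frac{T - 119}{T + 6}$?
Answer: $- \frac{1445443342}{808503} \approx -1787.8$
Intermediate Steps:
$D{\left(X \right)} = \left(3 + X\right)^{2}$ ($D{\left(X \right)} = \left(X + 3\right)^{2} = \left(3 + X\right)^{2}$)
$m{\left(T \right)} = -4 + \frac{-119 + T}{6 + T}$ ($m{\left(T \right)} = -4 + \frac{T - 119}{T + 6} = -4 + \frac{-119 + T}{6 + T}$)
$- \frac{24158}{47559} + \frac{20256}{m{\left(D{\left(U{\left(-1 \right)} \right)} \right)}} = - \frac{24158}{47559} + \frac{20256}{\frac{1}{6 + \left(3 + \left(1 - 1\right)\right)^{2}} \left(-143 - 3 \left(3 + \left(1 - 1\right)\right)^{2}\right)} = \left(-24158\right) \frac{1}{47559} + \frac{20256}{\frac{1}{6 + \left(3 + 0\right)^{2}} \left(-143 - 3 \left(3 + 0\right)^{2}\right)} = - \frac{24158}{47559} + \frac{20256}{\frac{1}{6 + 3^{2}} \left(-143 - 3 \cdot 3^{2}\right)} = - \frac{24158}{47559} + \frac{20256}{\frac{1}{6 + 9} \left(-143 - 27\right)} = - \frac{24158}{47559} + \frac{20256}{\frac{1}{15} \left(-143 - 27\right)} = - \frac{24158}{47559} + \frac{20256}{\frac{1}{15} \left(-170\right)} = - \frac{24158}{47559} + \frac{20256}{- \frac{34}{3}} = - \frac{24158}{47559} + 20256 \left(- \frac{3}{34}\right) = - \frac{24158}{47559} - \frac{30384}{17} = - \frac{1445443342}{808503}$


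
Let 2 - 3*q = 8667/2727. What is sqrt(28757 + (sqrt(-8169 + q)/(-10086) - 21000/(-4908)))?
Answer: sqrt(2970077410565115372 - 33790762*I*sqrt(750023778))/10162014 ≈ 169.59 - 2.6421e-5*I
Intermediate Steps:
q = -119/303 (q = 2/3 - 2889/2727 = 2/3 - 1/3*321/101 = 2/3 - 107/101 = -119/303 ≈ -0.39274)
sqrt(28757 + (sqrt(-8169 + q)/(-10086) - 21000/(-4908))) = sqrt(28757 + (sqrt(-8169 - 119/303)/(-10086) - 21000/(-4908))) = sqrt(28757 + (sqrt(-2475326/303)*(-1/10086) - 21000*(-1/4908))) = sqrt(28757 + ((I*sqrt(750023778)/303)*(-1/10086) + 1750/409)) = sqrt(28757 + (-I*sqrt(750023778)/3056058 + 1750/409)) = sqrt(28757 + (1750/409 - I*sqrt(750023778)/3056058)) = sqrt(11763363/409 - I*sqrt(750023778)/3056058)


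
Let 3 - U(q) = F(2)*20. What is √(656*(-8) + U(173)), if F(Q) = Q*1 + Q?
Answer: 5*I*√213 ≈ 72.973*I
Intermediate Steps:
F(Q) = 2*Q (F(Q) = Q + Q = 2*Q)
U(q) = -77 (U(q) = 3 - 2*2*20 = 3 - 4*20 = 3 - 1*80 = 3 - 80 = -77)
√(656*(-8) + U(173)) = √(656*(-8) - 77) = √(-5248 - 77) = √(-5325) = 5*I*√213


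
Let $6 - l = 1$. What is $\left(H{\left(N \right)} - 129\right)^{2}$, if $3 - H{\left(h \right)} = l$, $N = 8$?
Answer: $17161$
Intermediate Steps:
$l = 5$ ($l = 6 - 1 = 5$)
$H{\left(h \right)} = -2$ ($H{\left(h \right)} = 3 - 5 = -2$)
$\left(H{\left(N \right)} - 129\right)^{2} = \left(-2 - 129\right)^{2} = \left(-131\right)^{2} = 17161$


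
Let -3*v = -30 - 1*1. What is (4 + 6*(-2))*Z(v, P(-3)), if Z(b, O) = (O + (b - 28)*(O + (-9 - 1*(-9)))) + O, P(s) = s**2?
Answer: 1128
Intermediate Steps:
v = 31/3 (v = -(-30 - 1*1)/3 = -(-30 - 1)/3 = -1/3*(-31) = 31/3 ≈ 10.333)
Z(b, O) = 2*O + O*(-28 + b) (Z(b, O) = (O + (-28 + b)*(O + (-9 + 9))) + O = (O + (-28 + b)*(O + 0)) + O = (O + (-28 + b)*O) + O = (O + O*(-28 + b)) + O = 2*O + O*(-28 + b))
(4 + 6*(-2))*Z(v, P(-3)) = (4 + 6*(-2))*((-3)**2*(-26 + 31/3)) = (4 - 12)*(9*(-47/3)) = -8*(-141) = 1128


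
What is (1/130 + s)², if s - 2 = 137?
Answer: 326561041/16900 ≈ 19323.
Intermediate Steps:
s = 139 (s = 2 + 137 = 139)
(1/130 + s)² = (1/130 + 139)² = (18071/130)² = 326561041/16900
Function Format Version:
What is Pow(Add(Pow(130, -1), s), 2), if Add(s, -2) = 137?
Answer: Rational(326561041, 16900) ≈ 19323.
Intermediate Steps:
s = 139 (s = Add(2, 137) = 139)
Pow(Add(Pow(130, -1), s), 2) = Pow(Add(Pow(130, -1), 139), 2) = Pow(Add(Rational(1, 130), 139), 2) = Pow(Rational(18071, 130), 2) = Rational(326561041, 16900)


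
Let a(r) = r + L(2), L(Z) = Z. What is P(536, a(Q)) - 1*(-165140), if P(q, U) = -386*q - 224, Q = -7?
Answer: -41980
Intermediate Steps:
a(r) = 2 + r (a(r) = r + 2 = 2 + r)
P(q, U) = -224 - 386*q
P(536, a(Q)) - 1*(-165140) = (-224 - 386*536) - 1*(-165140) = (-224 - 206896) + 165140 = -207120 + 165140 = -41980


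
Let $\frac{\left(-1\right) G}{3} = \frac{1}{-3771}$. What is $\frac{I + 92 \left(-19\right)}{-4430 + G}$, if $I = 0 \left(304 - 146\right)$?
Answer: $\frac{2197236}{5568509} \approx 0.39458$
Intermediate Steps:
$G = \frac{1}{1257}$ ($G = - \frac{3}{-3771} = \left(-3\right) \left(- \frac{1}{3771}\right) = \frac{1}{1257} \approx 0.00079555$)
$I = 0$ ($I = 0 \cdot 158 = 0$)
$\frac{I + 92 \left(-19\right)}{-4430 + G} = \frac{0 + 92 \left(-19\right)}{-4430 + \frac{1}{1257}} = \frac{0 - 1748}{- \frac{5568509}{1257}} = \left(-1748\right) \left(- \frac{1257}{5568509}\right) = \frac{2197236}{5568509}$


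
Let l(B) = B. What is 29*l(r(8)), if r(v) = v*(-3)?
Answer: -696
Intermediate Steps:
r(v) = -3*v
29*l(r(8)) = 29*(-3*8) = 29*(-24) = -696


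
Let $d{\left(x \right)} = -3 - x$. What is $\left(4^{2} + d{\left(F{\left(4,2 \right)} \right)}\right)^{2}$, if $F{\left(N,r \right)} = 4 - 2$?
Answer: $121$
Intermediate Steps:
$F{\left(N,r \right)} = 2$
$\left(4^{2} + d{\left(F{\left(4,2 \right)} \right)}\right)^{2} = \left(4^{2} - 5\right)^{2} = \left(16 - 5\right)^{2} = 11^{2} = 121$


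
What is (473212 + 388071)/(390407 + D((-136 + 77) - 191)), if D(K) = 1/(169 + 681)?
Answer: 732090550/331845951 ≈ 2.2061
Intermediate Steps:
D(K) = 1/850
(473212 + 388071)/(390407 + D((-136 + 77) - 191)) = (473212 + 388071)/(390407 + 1/850) = 861283/(331845951/850) = 861283*(850/331845951) = 732090550/331845951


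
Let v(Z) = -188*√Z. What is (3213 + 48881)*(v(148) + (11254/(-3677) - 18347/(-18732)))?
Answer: -533397941489/4919826 - 19587344*√37 ≈ -1.1925e+8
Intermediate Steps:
(3213 + 48881)*(v(148) + (11254/(-3677) - 18347/(-18732))) = (3213 + 48881)*(-376*√37 + (11254/(-3677) - 18347/(-18732))) = 52094*(-376*√37 + (11254*(-1/3677) - 18347*(-1/18732))) = 52094*(-376*√37 + (-11254/3677 + 2621/2676)) = 52094*(-376*√37 - 20478287/9839652) = 52094*(-20478287/9839652 - 376*√37) = -533397941489/4919826 - 19587344*√37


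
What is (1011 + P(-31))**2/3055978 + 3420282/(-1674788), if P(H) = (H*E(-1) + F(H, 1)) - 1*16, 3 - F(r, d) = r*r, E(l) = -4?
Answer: -1301111795756/639764410333 ≈ -2.0337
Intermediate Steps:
F(r, d) = 3 - r**2 (F(r, d) = 3 - r*r = 3 - r**2)
P(H) = -13 - H**2 - 4*H (P(H) = (H*(-4) + (3 - H**2)) - 1*16 = (-4*H + (3 - H**2)) - 16 = (3 - H**2 - 4*H) - 16 = -13 - H**2 - 4*H)
(1011 + P(-31))**2/3055978 + 3420282/(-1674788) = (1011 + (-13 - 1*(-31)**2 - 4*(-31)))**2/3055978 + 3420282/(-1674788) = (1011 + (-13 - 1*961 + 124))**2*(1/3055978) + 3420282*(-1/1674788) = (1011 + (-13 - 961 + 124))**2*(1/3055978) - 1710141/837394 = (1011 - 850)**2*(1/3055978) - 1710141/837394 = 161**2*(1/3055978) - 1710141/837394 = 25921*(1/3055978) - 1710141/837394 = 25921/3055978 - 1710141/837394 = -1301111795756/639764410333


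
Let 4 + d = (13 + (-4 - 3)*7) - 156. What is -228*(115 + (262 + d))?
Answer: -41268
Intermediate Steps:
d = -196 (d = -4 + ((13 + (-4 - 3)*7) - 156) = -4 + ((13 - 7*7) - 156) = -4 + ((13 - 49) - 156) = -4 + (-36 - 156) = -4 - 192 = -196)
-228*(115 + (262 + d)) = -228*(115 + (262 - 196)) = -228*(115 + 66) = -228*181 = -41268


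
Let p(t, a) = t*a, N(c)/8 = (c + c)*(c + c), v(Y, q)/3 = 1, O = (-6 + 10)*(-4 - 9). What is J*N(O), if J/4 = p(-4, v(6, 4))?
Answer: -4153344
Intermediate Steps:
O = -52 (O = 4*(-13) = -52)
v(Y, q) = 3 (v(Y, q) = 3*1 = 3)
N(c) = 32*c² (N(c) = 8*((c + c)*(c + c)) = 8*((2*c)*(2*c)) = 8*(4*c²) = 32*c²)
p(t, a) = a*t
J = -48 (J = 4*(3*(-4)) = 4*(-12) = -48)
J*N(O) = -1536*(-52)² = -1536*2704 = -48*86528 = -4153344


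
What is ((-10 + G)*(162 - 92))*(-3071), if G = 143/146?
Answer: 141557745/73 ≈ 1.9391e+6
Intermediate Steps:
G = 143/146 (G = 143*(1/146) = 143/146 ≈ 0.97945)
((-10 + G)*(162 - 92))*(-3071) = ((-10 + 143/146)*(162 - 92))*(-3071) = -1317/146*70*(-3071) = -46095/73*(-3071) = 141557745/73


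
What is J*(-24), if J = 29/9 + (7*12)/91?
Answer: -3880/39 ≈ -99.487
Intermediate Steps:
J = 485/117 (J = 29*(1/9) + 84*(1/91) = 29/9 + 12/13 = 485/117 ≈ 4.1453)
J*(-24) = (485/117)*(-24) = -3880/39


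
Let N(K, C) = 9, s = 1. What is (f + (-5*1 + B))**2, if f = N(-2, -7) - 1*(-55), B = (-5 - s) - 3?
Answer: 2500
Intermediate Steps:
B = -9 (B = (-5 - 1*1) - 3 = (-5 - 1) - 3 = -6 - 3 = -9)
f = 64 (f = 9 - 1*(-55) = 9 + 55 = 64)
(f + (-5*1 + B))**2 = (64 + (-5*1 - 9))**2 = (64 + (-5 - 9))**2 = (64 - 14)**2 = 50**2 = 2500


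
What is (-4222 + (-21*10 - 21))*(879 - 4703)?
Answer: 17028272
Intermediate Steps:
(-4222 + (-21*10 - 21))*(879 - 4703) = (-4222 + (-210 - 21))*(-3824) = (-4222 - 231)*(-3824) = -4453*(-3824) = 17028272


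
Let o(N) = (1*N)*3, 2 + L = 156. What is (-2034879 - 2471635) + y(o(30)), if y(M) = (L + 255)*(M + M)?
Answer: -4432894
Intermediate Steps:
L = 154 (L = -2 + 156 = 154)
o(N) = 3*N (o(N) = N*3 = 3*N)
y(M) = 818*M (y(M) = (154 + 255)*(M + M) = 409*(2*M) = 818*M)
(-2034879 - 2471635) + y(o(30)) = (-2034879 - 2471635) + 818*(3*30) = -4506514 + 818*90 = -4506514 + 73620 = -4432894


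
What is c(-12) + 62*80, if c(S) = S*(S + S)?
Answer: 5248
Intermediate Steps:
c(S) = 2*S² (c(S) = S*(2*S) = 2*S²)
c(-12) + 62*80 = 2*(-12)² + 62*80 = 2*144 + 4960 = 288 + 4960 = 5248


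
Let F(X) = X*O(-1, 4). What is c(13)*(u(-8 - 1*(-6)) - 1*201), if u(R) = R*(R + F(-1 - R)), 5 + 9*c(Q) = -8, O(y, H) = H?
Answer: 2665/9 ≈ 296.11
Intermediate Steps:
c(Q) = -13/9 (c(Q) = -5/9 + (⅑)*(-8) = -5/9 - 8/9 = -13/9)
F(X) = 4*X (F(X) = X*4 = 4*X)
u(R) = R*(-4 - 3*R) (u(R) = R*(R + 4*(-1 - R)) = R*(R + (-4 - 4*R)) = R*(-4 - 3*R))
c(13)*(u(-8 - 1*(-6)) - 1*201) = -13*((-8 - 1*(-6))*(-4 - 3*(-8 - 1*(-6))) - 1*201)/9 = -13*((-8 + 6)*(-4 - 3*(-8 + 6)) - 201)/9 = -13*(-2*(-4 - 3*(-2)) - 201)/9 = -13*(-2*(-4 + 6) - 201)/9 = -13*(-2*2 - 201)/9 = -13*(-4 - 201)/9 = -13/9*(-205) = 2665/9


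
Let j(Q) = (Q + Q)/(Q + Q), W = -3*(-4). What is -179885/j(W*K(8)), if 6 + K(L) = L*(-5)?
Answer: -179885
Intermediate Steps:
W = 12
K(L) = -6 - 5*L (K(L) = -6 + L*(-5) = -6 - 5*L)
j(Q) = 1 (j(Q) = (2*Q)/((2*Q)) = (2*Q)*(1/(2*Q)) = 1)
-179885/j(W*K(8)) = -179885/1 = -179885*1 = -179885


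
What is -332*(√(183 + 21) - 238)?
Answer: 79016 - 664*√51 ≈ 74274.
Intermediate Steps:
-332*(√(183 + 21) - 238) = -332*(√204 - 238) = -332*(2*√51 - 238) = -332*(-238 + 2*√51) = 79016 - 664*√51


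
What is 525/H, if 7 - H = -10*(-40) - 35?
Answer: -525/358 ≈ -1.4665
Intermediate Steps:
H = -358 (H = 7 - (-10*(-40) - 35) = 7 - (400 - 35) = 7 - 1*365 = 7 - 365 = -358)
525/H = 525/(-358) = 525*(-1/358) = -525/358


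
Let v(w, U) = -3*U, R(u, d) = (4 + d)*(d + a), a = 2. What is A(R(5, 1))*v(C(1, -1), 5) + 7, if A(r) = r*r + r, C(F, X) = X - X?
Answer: -3593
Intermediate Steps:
C(F, X) = 0
R(u, d) = (2 + d)*(4 + d) (R(u, d) = (4 + d)*(d + 2) = (4 + d)*(2 + d) = (2 + d)*(4 + d))
A(r) = r + r**2 (A(r) = r**2 + r = r + r**2)
A(R(5, 1))*v(C(1, -1), 5) + 7 = ((8 + 1**2 + 6*1)*(1 + (8 + 1**2 + 6*1)))*(-3*5) + 7 = ((8 + 1 + 6)*(1 + (8 + 1 + 6)))*(-15) + 7 = (15*(1 + 15))*(-15) + 7 = (15*16)*(-15) + 7 = 240*(-15) + 7 = -3600 + 7 = -3593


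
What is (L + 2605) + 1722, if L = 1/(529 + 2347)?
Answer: 12444453/2876 ≈ 4327.0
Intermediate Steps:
L = 1/2876 ≈ 0.00034771
(L + 2605) + 1722 = (1/2876 + 2605) + 1722 = 7491981/2876 + 1722 = 12444453/2876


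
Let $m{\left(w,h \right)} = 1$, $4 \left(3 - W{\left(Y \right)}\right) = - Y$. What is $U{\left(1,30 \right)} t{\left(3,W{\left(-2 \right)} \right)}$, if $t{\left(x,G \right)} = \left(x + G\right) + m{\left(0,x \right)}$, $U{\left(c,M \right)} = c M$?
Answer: $195$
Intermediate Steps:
$W{\left(Y \right)} = 3 + \frac{Y}{4}$ ($W{\left(Y \right)} = 3 - \frac{\left(-1\right) Y}{4} = 3 + \frac{Y}{4}$)
$U{\left(c,M \right)} = M c$
$t{\left(x,G \right)} = 1 + G + x$ ($t{\left(x,G \right)} = \left(x + G\right) + 1 = \left(G + x\right) + 1 = 1 + G + x$)
$U{\left(1,30 \right)} t{\left(3,W{\left(-2 \right)} \right)} = 30 \cdot 1 \left(1 + \left(3 + \frac{1}{4} \left(-2\right)\right) + 3\right) = 30 \left(1 + \left(3 - \frac{1}{2}\right) + 3\right) = 30 \left(1 + \frac{5}{2} + 3\right) = 30 \cdot \frac{13}{2} = 195$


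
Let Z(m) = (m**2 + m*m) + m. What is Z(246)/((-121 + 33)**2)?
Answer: 60639/3872 ≈ 15.661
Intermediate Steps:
Z(m) = m + 2*m**2 (Z(m) = (m**2 + m**2) + m = 2*m**2 + m = m + 2*m**2)
Z(246)/((-121 + 33)**2) = (246*(1 + 2*246))/((-121 + 33)**2) = (246*(1 + 492))/((-88)**2) = (246*493)/7744 = 121278*(1/7744) = 60639/3872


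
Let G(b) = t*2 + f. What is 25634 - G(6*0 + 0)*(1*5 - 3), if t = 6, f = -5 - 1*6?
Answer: 25632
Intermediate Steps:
f = -11 (f = -5 - 6 = -11)
G(b) = 1 (G(b) = 6*2 - 11 = 12 - 11 = 1)
25634 - G(6*0 + 0)*(1*5 - 3) = 25634 - (1*5 - 3) = 25634 - (5 - 3) = 25634 - 2 = 25632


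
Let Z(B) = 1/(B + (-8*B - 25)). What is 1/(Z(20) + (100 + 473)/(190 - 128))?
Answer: 10230/94483 ≈ 0.10827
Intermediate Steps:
Z(B) = 1/(-25 - 7*B) (Z(B) = 1/(B + (-25 - 8*B)) = 1/(-25 - 7*B))
1/(Z(20) + (100 + 473)/(190 - 128)) = 1/(-1/(25 + 7*20) + (100 + 473)/(190 - 128)) = 1/(-1/(25 + 140) + 573/62) = 1/(-1/165 + 573*(1/62)) = 1/(-1*1/165 + 573/62) = 1/(-1/165 + 573/62) = 1/(94483/10230) = 10230/94483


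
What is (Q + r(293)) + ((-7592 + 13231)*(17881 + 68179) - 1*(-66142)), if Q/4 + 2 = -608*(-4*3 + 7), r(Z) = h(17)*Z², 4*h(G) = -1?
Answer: 1941396687/4 ≈ 4.8535e+8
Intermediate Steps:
h(G) = -¼ (h(G) = (¼)*(-1) = -¼)
r(Z) = -Z²/4
Q = 12152 (Q = -8 + 4*(-608*(-4*3 + 7)) = -8 + 4*(-608*(-12 + 7)) = -8 + 4*(-608*(-5)) = -8 + 4*3040 = -8 + 12160 = 12152)
(Q + r(293)) + ((-7592 + 13231)*(17881 + 68179) - 1*(-66142)) = (12152 - ¼*293²) + ((-7592 + 13231)*(17881 + 68179) - 1*(-66142)) = (12152 - ¼*85849) + (5639*86060 + 66142) = (12152 - 85849/4) + (485292340 + 66142) = -37241/4 + 485358482 = 1941396687/4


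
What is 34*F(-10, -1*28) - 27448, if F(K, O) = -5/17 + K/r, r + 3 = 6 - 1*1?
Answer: -27628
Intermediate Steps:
r = 2 (r = -3 + (6 - 1*1) = -3 + (6 - 1) = -3 + 5 = 2)
F(K, O) = -5/17 + K/2
34*F(-10, -1*28) - 27448 = 34*(-5/17 + (1/2)*(-10)) - 27448 = 34*(-5/17 - 5) - 27448 = 34*(-90/17) - 27448 = -180 - 27448 = -27628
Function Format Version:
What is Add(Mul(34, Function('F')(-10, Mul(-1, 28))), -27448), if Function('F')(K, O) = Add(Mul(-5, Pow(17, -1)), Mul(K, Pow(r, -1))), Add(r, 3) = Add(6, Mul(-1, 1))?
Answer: -27628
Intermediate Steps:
r = 2 (r = Add(-3, Add(6, Mul(-1, 1))) = Add(-3, Add(6, -1)) = Add(-3, 5) = 2)
Function('F')(K, O) = Add(Rational(-5, 17), Mul(Rational(1, 2), K)) (Function('F')(K, O) = Add(Mul(-5, Pow(17, -1)), Mul(K, Pow(2, -1))) = Add(Mul(-5, Rational(1, 17)), Mul(K, Rational(1, 2))) = Add(Rational(-5, 17), Mul(Rational(1, 2), K)))
Add(Mul(34, Function('F')(-10, Mul(-1, 28))), -27448) = Add(Mul(34, Add(Rational(-5, 17), Mul(Rational(1, 2), -10))), -27448) = Add(Mul(34, Add(Rational(-5, 17), -5)), -27448) = Add(Mul(34, Rational(-90, 17)), -27448) = Add(-180, -27448) = -27628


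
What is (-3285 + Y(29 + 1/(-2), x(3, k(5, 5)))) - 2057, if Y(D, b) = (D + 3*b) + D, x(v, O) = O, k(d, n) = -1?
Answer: -5288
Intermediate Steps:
Y(D, b) = 2*D + 3*b
(-3285 + Y(29 + 1/(-2), x(3, k(5, 5)))) - 2057 = (-3285 + (2*(29 + 1/(-2)) + 3*(-1))) - 2057 = (-3285 + (2*(29 - ½) - 3)) - 2057 = (-3285 + (2*(57/2) - 3)) - 2057 = (-3285 + (57 - 3)) - 2057 = (-3285 + 54) - 2057 = -3231 - 2057 = -5288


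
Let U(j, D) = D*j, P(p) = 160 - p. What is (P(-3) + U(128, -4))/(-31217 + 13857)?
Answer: 349/17360 ≈ 0.020104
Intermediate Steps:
(P(-3) + U(128, -4))/(-31217 + 13857) = ((160 - 1*(-3)) - 4*128)/(-31217 + 13857) = ((160 + 3) - 512)/(-17360) = (163 - 512)*(-1/17360) = -349*(-1/17360) = 349/17360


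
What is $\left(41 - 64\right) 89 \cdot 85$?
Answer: $-173995$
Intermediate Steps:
$\left(41 - 64\right) 89 \cdot 85 = \left(-23\right) 89 \cdot 85 = \left(-2047\right) 85 = -173995$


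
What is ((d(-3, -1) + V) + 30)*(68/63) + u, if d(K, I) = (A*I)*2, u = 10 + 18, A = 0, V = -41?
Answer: 1016/63 ≈ 16.127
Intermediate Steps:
u = 28
d(K, I) = 0 (d(K, I) = (0*I)*2 = 0*2 = 0)
((d(-3, -1) + V) + 30)*(68/63) + u = ((0 - 41) + 30)*(68/63) + 28 = (-41 + 30)*(68*(1/63)) + 28 = -11*68/63 + 28 = -748/63 + 28 = 1016/63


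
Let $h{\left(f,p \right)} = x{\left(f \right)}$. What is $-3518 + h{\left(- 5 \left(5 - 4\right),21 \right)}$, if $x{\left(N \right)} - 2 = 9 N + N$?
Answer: $-3566$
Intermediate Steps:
$x{\left(N \right)} = 2 + 10 N$ ($x{\left(N \right)} = 2 + \left(9 N + N\right) = 2 + 10 N$)
$h{\left(f,p \right)} = 2 + 10 f$
$-3518 + h{\left(- 5 \left(5 - 4\right),21 \right)} = -3518 + \left(2 + 10 \left(- 5 \left(5 - 4\right)\right)\right) = -3518 + \left(2 + 10 \left(\left(-5\right) 1\right)\right) = -3518 + \left(2 + 10 \left(-5\right)\right) = -3518 + \left(2 - 50\right) = -3518 - 48 = -3566$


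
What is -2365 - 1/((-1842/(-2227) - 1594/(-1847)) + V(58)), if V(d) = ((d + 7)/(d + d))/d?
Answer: -111278454731497/47040499221 ≈ -2365.6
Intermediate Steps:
V(d) = (7 + d)/(2*d**2) (V(d) = ((7 + d)/((2*d)))/d = ((7 + d)*(1/(2*d)))/d = ((7 + d)/(2*d))/d = (7 + d)/(2*d**2))
-2365 - 1/((-1842/(-2227) - 1594/(-1847)) + V(58)) = -2365 - 1/((-1842/(-2227) - 1594/(-1847)) + (1/2)*(7 + 58)/58**2) = -2365 - 1/((-1842*(-1/2227) - 1594*(-1/1847)) + (1/2)*(1/3364)*65) = -2365 - 1/((1842/2227 + 1594/1847) + 65/6728) = -2365 - 1/(6952012/4113269 + 65/6728) = -2365 - 1/47040499221/27674073832 = -2365 - 1*27674073832/47040499221 = -2365 - 27674073832/47040499221 = -111278454731497/47040499221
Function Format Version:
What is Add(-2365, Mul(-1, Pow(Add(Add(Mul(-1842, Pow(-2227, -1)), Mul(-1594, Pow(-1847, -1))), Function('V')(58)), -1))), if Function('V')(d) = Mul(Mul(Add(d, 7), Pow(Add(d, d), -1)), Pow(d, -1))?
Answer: Rational(-111278454731497, 47040499221) ≈ -2365.6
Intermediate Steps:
Function('V')(d) = Mul(Rational(1, 2), Pow(d, -2), Add(7, d)) (Function('V')(d) = Mul(Mul(Add(7, d), Pow(Mul(2, d), -1)), Pow(d, -1)) = Mul(Mul(Add(7, d), Mul(Rational(1, 2), Pow(d, -1))), Pow(d, -1)) = Mul(Mul(Rational(1, 2), Pow(d, -1), Add(7, d)), Pow(d, -1)) = Mul(Rational(1, 2), Pow(d, -2), Add(7, d)))
Add(-2365, Mul(-1, Pow(Add(Add(Mul(-1842, Pow(-2227, -1)), Mul(-1594, Pow(-1847, -1))), Function('V')(58)), -1))) = Add(-2365, Mul(-1, Pow(Add(Add(Mul(-1842, Pow(-2227, -1)), Mul(-1594, Pow(-1847, -1))), Mul(Rational(1, 2), Pow(58, -2), Add(7, 58))), -1))) = Add(-2365, Mul(-1, Pow(Add(Add(Mul(-1842, Rational(-1, 2227)), Mul(-1594, Rational(-1, 1847))), Mul(Rational(1, 2), Rational(1, 3364), 65)), -1))) = Add(-2365, Mul(-1, Pow(Add(Add(Rational(1842, 2227), Rational(1594, 1847)), Rational(65, 6728)), -1))) = Add(-2365, Mul(-1, Pow(Add(Rational(6952012, 4113269), Rational(65, 6728)), -1))) = Add(-2365, Mul(-1, Pow(Rational(47040499221, 27674073832), -1))) = Add(-2365, Mul(-1, Rational(27674073832, 47040499221))) = Add(-2365, Rational(-27674073832, 47040499221)) = Rational(-111278454731497, 47040499221)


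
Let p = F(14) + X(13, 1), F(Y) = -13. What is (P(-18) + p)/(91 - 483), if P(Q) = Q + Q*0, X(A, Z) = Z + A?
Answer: 17/392 ≈ 0.043367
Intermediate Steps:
X(A, Z) = A + Z
P(Q) = Q (P(Q) = Q + 0 = Q)
p = 1 (p = -13 + (13 + 1) = -13 + 14 = 1)
(P(-18) + p)/(91 - 483) = (-18 + 1)/(91 - 483) = -17/(-392) = -17*(-1/392) = 17/392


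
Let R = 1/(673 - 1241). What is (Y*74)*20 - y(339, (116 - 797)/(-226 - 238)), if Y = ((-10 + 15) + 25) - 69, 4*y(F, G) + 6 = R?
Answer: -131136431/2272 ≈ -57719.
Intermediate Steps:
R = -1/568 (R = 1/(-568) = -1/568 ≈ -0.0017606)
y(F, G) = -3409/2272 (y(F, G) = -3/2 + (¼)*(-1/568) = -3/2 - 1/2272 = -3409/2272)
Y = -39 (Y = (5 + 25) - 69 = 30 - 69 = -39)
(Y*74)*20 - y(339, (116 - 797)/(-226 - 238)) = -39*74*20 - 1*(-3409/2272) = -2886*20 + 3409/2272 = -57720 + 3409/2272 = -131136431/2272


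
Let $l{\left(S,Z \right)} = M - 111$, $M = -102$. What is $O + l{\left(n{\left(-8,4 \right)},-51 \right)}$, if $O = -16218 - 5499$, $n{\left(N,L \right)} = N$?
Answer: $-21930$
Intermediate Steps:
$l{\left(S,Z \right)} = -213$ ($l{\left(S,Z \right)} = -102 - 111 = -213$)
$O = -21717$ ($O = -16218 - 5499 = -21717$)
$O + l{\left(n{\left(-8,4 \right)},-51 \right)} = -21717 - 213 = -21930$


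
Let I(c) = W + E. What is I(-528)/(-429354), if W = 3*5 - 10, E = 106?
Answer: -37/143118 ≈ -0.00025853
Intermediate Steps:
W = 5 (W = 15 - 10 = 5)
I(c) = 111 (I(c) = 5 + 106 = 111)
I(-528)/(-429354) = 111/(-429354) = 111*(-1/429354) = -37/143118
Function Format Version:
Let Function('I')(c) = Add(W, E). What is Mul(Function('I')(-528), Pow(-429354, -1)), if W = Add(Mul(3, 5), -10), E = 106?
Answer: Rational(-37, 143118) ≈ -0.00025853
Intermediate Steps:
W = 5 (W = Add(15, -10) = 5)
Function('I')(c) = 111 (Function('I')(c) = Add(5, 106) = 111)
Mul(Function('I')(-528), Pow(-429354, -1)) = Mul(111, Pow(-429354, -1)) = Mul(111, Rational(-1, 429354)) = Rational(-37, 143118)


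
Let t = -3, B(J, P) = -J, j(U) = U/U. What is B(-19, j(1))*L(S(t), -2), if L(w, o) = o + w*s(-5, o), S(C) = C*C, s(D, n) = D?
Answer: -893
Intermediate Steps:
j(U) = 1
S(C) = C**2
L(w, o) = o - 5*w (L(w, o) = o + w*(-5) = o - 5*w)
B(-19, j(1))*L(S(t), -2) = (-1*(-19))*(-2 - 5*(-3)**2) = 19*(-2 - 5*9) = 19*(-2 - 45) = 19*(-47) = -893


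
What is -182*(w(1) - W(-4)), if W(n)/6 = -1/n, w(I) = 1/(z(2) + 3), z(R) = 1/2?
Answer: 221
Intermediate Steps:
z(R) = ½
w(I) = 2/7 (w(I) = 1/(½ + 3) = 1/(7/2) = 2/7)
W(n) = -6/n (W(n) = 6*(-1/n) = -6/n)
-182*(w(1) - W(-4)) = -182*(2/7 - (-6)/(-4)) = -182*(2/7 - (-6)*(-1)/4) = -182*(2/7 - 1*3/2) = -182*(2/7 - 3/2) = -182*(-17/14) = 221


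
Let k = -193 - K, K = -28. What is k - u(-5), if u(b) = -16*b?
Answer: -245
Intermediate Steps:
k = -165 (k = -193 - 1*(-28) = -193 + 28 = -165)
k - u(-5) = -165 - (-16)*(-5) = -165 - 1*80 = -165 - 80 = -245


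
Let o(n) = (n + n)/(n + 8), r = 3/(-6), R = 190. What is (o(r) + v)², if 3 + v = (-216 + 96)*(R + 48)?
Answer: 183566831809/225 ≈ 8.1585e+8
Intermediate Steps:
r = -½ (r = 3*(-⅙) = -½ ≈ -0.50000)
o(n) = 2*n/(8 + n) (o(n) = (2*n)/(8 + n) = 2*n/(8 + n))
v = -28563 (v = -3 + (-216 + 96)*(190 + 48) = -3 - 120*238 = -3 - 28560 = -28563)
(o(r) + v)² = (2*(-½)/(8 - ½) - 28563)² = (2*(-½)/(15/2) - 28563)² = (2*(-½)*(2/15) - 28563)² = (-2/15 - 28563)² = (-428447/15)² = 183566831809/225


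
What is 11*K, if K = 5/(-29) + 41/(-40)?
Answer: -15279/1160 ≈ -13.172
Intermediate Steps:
K = -1389/1160 (K = 5*(-1/29) + 41*(-1/40) = -5/29 - 41/40 = -1389/1160 ≈ -1.1974)
11*K = 11*(-1389/1160) = -15279/1160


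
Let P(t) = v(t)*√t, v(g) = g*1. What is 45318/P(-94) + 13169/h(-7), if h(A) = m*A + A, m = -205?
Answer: 13169/1428 + 22659*I*√94/4418 ≈ 9.222 + 49.725*I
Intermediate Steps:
v(g) = g
P(t) = t^(3/2) (P(t) = t*√t = t^(3/2))
h(A) = -204*A (h(A) = -205*A + A = -204*A)
45318/P(-94) + 13169/h(-7) = 45318/((-94)^(3/2)) + 13169/((-204*(-7))) = 45318/((-94*I*√94)) + 13169/1428 = 45318*(I*√94/8836) + 13169*(1/1428) = 22659*I*√94/4418 + 13169/1428 = 13169/1428 + 22659*I*√94/4418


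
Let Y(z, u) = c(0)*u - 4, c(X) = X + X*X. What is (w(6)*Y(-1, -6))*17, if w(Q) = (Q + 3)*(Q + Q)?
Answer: -7344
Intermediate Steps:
c(X) = X + X²
Y(z, u) = -4 (Y(z, u) = (0*(1 + 0))*u - 4 = (0*1)*u - 4 = 0*u - 4 = 0 - 4 = -4)
w(Q) = 2*Q*(3 + Q) (w(Q) = (3 + Q)*(2*Q) = 2*Q*(3 + Q))
(w(6)*Y(-1, -6))*17 = ((2*6*(3 + 6))*(-4))*17 = ((2*6*9)*(-4))*17 = (108*(-4))*17 = -432*17 = -7344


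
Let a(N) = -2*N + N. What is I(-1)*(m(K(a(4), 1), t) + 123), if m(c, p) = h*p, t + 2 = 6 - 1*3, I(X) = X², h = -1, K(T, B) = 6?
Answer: 122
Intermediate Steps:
a(N) = -N
t = 1 (t = -2 + (6 - 1*3) = -2 + (6 - 3) = -2 + 3 = 1)
m(c, p) = -p
I(-1)*(m(K(a(4), 1), t) + 123) = (-1)²*(-1*1 + 123) = 1*(-1 + 123) = 1*122 = 122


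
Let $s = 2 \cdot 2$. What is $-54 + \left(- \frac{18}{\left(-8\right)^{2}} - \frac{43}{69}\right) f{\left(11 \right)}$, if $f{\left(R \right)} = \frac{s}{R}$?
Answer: $- \frac{329885}{6072} \approx -54.329$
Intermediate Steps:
$s = 4$
$f{\left(R \right)} = \frac{4}{R}$
$-54 + \left(- \frac{18}{\left(-8\right)^{2}} - \frac{43}{69}\right) f{\left(11 \right)} = -54 + \left(- \frac{18}{\left(-8\right)^{2}} - \frac{43}{69}\right) \frac{4}{11} = -54 + \left(- \frac{18}{64} - \frac{43}{69}\right) 4 \cdot \frac{1}{11} = -54 + \left(\left(-18\right) \frac{1}{64} - \frac{43}{69}\right) \frac{4}{11} = -54 + \left(- \frac{9}{32} - \frac{43}{69}\right) \frac{4}{11} = -54 - \frac{1997}{6072} = - \frac{329885}{6072}$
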